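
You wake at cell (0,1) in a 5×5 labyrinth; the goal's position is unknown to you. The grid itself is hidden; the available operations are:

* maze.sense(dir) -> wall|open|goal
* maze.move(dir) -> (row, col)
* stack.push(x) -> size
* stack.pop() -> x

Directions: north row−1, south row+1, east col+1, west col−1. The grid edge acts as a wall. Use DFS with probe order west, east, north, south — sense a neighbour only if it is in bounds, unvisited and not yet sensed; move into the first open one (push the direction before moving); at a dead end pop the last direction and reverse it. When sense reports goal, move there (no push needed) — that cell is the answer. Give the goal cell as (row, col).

>>> sense west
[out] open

>>> push west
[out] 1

>>> move west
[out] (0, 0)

>>> sense south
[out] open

>>> push south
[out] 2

>>> move south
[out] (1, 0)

>>> sense east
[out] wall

>>> sense south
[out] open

>>> push south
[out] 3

>>> move south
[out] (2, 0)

>>> sense east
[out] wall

>>> sense south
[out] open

>>> push south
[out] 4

>>> move south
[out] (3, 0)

>>> sense east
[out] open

>>> push east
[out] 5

>>> move east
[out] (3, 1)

>>> sense east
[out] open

>>> push east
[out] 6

>>> move east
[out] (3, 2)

>>> sense east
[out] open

>>> push east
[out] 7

>>> move east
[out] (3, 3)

>>> sense east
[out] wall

>>> sense north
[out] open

>>> push north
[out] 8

>>> move north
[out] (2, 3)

>>> sense west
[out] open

>>> push west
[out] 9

>>> move west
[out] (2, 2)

>>> sense north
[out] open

>>> push north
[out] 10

>>> move north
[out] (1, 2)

>>> sense east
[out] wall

>>> sense north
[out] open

>>> push north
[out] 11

>>> move north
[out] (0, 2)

>>> sense east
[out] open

>>> push east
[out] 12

>>> move east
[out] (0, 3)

>>> sense east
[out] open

>>> push east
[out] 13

>>> move east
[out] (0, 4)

>>> sense south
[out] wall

>>> pop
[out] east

>>> move west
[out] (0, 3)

>>> pop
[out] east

>>> move west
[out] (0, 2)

>>> pop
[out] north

>>> move south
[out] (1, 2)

>>> pop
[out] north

>>> move south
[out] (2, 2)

>>> pop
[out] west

>>> move east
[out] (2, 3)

>>> sense east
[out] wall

>>> pop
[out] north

>>> move south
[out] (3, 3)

>>> sense south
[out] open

>>> push south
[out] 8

>>> move south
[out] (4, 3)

>>> sense west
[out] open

>>> push west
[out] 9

>>> move west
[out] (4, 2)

>>> sense west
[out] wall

>>> pop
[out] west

>>> move east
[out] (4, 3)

>>> sense east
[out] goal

>>> move east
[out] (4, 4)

Answer: (4, 4)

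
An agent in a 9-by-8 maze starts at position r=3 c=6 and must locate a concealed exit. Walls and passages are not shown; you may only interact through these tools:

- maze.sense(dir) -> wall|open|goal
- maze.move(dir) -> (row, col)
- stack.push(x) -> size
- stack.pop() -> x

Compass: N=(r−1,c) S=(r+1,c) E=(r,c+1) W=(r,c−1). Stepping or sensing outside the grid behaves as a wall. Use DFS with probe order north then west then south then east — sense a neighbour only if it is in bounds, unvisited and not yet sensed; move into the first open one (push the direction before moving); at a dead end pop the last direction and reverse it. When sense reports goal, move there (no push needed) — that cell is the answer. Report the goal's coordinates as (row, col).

$ maze.sense dir=north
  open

$ stack.push x=north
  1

$ maze.move dir=north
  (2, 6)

$ maze.sense dir=north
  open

$ stack.push x=north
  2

$ maze.move dir=north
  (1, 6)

$ maze.sense dir=north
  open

$ stack.push x=north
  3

$ maze.move dir=north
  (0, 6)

$ maze.sense dir=west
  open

$ stack.push x=west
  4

$ maze.move dir=west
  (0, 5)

$ maze.sense dir=west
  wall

$ maze.sense dir=south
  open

$ stack.push x=south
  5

$ maze.move dir=south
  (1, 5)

$ maze.sense dir=west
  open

$ stack.push x=west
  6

$ maze.move dir=west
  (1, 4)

$ maze.sense dir=west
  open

$ stack.push x=west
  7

$ maze.move dir=west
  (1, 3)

$ maze.sense dir=north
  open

$ stack.push x=north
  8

$ maze.move dir=north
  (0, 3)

$ maze.sense dir=west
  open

$ stack.push x=west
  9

$ maze.move dir=west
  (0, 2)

$ maze.sense dir=west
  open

$ stack.push x=west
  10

$ maze.move dir=west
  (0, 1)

$ maze.sense dir=west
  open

$ stack.push x=west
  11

$ maze.move dir=west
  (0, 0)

$ maze.sense dir=south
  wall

$ stack.pop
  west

$ maze.move dir=east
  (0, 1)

$ maze.sense dir=south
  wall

$ stack.pop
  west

$ maze.move dir=east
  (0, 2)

$ maze.sense dir=south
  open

$ stack.push x=south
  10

$ maze.move dir=south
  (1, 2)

$ maze.sense dir=south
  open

$ stack.push x=south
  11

$ maze.move dir=south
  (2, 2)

$ maze.sense dir=west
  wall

$ maze.sense dir=south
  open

$ stack.push x=south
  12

$ maze.move dir=south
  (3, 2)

$ maze.sense dir=west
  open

$ stack.push x=west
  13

$ maze.move dir=west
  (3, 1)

$ maze.sense dir=west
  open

$ stack.push x=west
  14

$ maze.move dir=west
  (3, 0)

$ maze.sense dir=north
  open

$ stack.push x=north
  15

$ maze.move dir=north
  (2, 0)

$ stack.pop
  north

$ maze.move dir=south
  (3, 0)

$ maze.sense dir=south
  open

$ stack.push x=south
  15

$ maze.move dir=south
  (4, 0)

$ maze.sense dir=south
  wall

$ maze.sense dir=east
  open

$ stack.push x=east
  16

$ maze.move dir=east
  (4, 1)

$ maze.sense dir=south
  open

$ stack.push x=south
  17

$ maze.move dir=south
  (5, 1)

$ maze.sense dir=south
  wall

$ maze.sense dir=east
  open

$ stack.push x=east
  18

$ maze.move dir=east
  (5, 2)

$ maze.sense dir=north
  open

$ stack.push x=north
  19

$ maze.move dir=north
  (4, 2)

$ maze.sense dir=east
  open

$ stack.push x=east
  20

$ maze.move dir=east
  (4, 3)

$ maze.sense dir=north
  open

$ stack.push x=north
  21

$ maze.move dir=north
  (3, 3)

$ maze.sense dir=north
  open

$ stack.push x=north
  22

$ maze.move dir=north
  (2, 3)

$ maze.sense dir=east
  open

$ stack.push x=east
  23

$ maze.move dir=east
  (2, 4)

$ maze.sense dir=south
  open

$ stack.push x=south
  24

$ maze.move dir=south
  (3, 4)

$ maze.sense dir=south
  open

$ stack.push x=south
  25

$ maze.move dir=south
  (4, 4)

$ maze.sense dir=south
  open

$ stack.push x=south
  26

$ maze.move dir=south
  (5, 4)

$ maze.sense dir=west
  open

$ stack.push x=west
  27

$ maze.move dir=west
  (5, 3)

$ maze.sense dir=south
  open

$ stack.push x=south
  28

$ maze.move dir=south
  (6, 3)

$ maze.sense dir=west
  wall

$ maze.sense dir=south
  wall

$ maze.sense dir=east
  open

$ stack.push x=east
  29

$ maze.move dir=east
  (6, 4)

$ maze.sense dir=south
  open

$ stack.push x=south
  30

$ maze.move dir=south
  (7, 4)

$ maze.sense dir=south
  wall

$ maze.sense dir=east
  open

$ stack.push x=east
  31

$ maze.move dir=east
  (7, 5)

$ maze.sense dir=north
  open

$ stack.push x=north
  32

$ maze.move dir=north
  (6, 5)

$ maze.sense dir=north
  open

$ stack.push x=north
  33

$ maze.move dir=north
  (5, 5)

$ maze.sense dir=north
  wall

$ maze.sense dir=east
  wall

$ stack.pop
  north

$ maze.move dir=south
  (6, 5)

$ maze.sense dir=east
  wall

$ stack.pop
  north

$ maze.move dir=south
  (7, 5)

$ maze.sense dir=south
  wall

$ maze.sense dir=east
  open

$ stack.push x=east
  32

$ maze.move dir=east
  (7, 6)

$ maze.sense dir=south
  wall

$ maze.sense dir=east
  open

$ stack.push x=east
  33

$ maze.move dir=east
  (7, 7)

$ maze.sense dir=north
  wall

$ maze.sense dir=south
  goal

$ maze.move dir=south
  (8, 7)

Answer: (8, 7)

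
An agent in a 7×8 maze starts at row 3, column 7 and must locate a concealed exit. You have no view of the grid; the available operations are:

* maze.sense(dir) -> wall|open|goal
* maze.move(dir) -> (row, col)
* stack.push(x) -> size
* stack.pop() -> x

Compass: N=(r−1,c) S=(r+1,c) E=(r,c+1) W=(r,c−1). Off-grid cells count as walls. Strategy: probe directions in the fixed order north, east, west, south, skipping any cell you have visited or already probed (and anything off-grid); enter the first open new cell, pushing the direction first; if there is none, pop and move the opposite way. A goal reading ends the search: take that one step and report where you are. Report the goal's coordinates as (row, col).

~$ sense dir: north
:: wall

~$ sense dir: west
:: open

~$ push x: west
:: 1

~$ move dir: west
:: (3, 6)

~$ sense dir: north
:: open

~$ push x: north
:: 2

~$ move dir: north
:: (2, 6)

~$ sense dir: north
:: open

~$ push x: north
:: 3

~$ move dir: north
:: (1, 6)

~$ sense dir: north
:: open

~$ push x: north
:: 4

~$ move dir: north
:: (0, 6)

~$ sense dir: east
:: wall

~$ sense dir: west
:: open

~$ push x: west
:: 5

~$ move dir: west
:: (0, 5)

~$ sense dir: west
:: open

~$ push x: west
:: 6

~$ move dir: west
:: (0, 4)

~$ sense dir: west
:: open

~$ push x: west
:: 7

~$ move dir: west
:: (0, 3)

~$ sense dir: west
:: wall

~$ sense dir: south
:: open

~$ push x: south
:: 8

~$ move dir: south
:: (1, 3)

~$ sense dir: east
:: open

~$ push x: east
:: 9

~$ move dir: east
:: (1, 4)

~$ sense dir: east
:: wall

~$ sense dir: south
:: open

~$ push x: south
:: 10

~$ move dir: south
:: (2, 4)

~$ sense dir: east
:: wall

~$ sense dir: west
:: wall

~$ sense dir: south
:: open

~$ push x: south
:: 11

~$ move dir: south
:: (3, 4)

~$ sense dir: east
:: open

~$ push x: east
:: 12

~$ move dir: east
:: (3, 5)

~$ sense dir: south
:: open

~$ push x: south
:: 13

~$ move dir: south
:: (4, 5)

~$ sense dir: east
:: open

~$ push x: east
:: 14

~$ move dir: east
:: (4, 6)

~$ sense dir: east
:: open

~$ push x: east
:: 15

~$ move dir: east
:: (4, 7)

~$ sense dir: south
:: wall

~$ pop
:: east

~$ move dir: west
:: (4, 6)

~$ sense dir: south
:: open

~$ push x: south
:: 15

~$ move dir: south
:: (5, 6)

~$ sense dir: west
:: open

~$ push x: west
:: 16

~$ move dir: west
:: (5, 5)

~$ sense dir: west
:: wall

~$ sense dir: south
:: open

~$ push x: south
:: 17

~$ move dir: south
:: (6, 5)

~$ sense dir: east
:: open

~$ push x: east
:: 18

~$ move dir: east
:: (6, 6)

~$ sense dir: east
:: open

~$ push x: east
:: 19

~$ move dir: east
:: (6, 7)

~$ pop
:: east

~$ move dir: west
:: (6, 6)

~$ pop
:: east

~$ move dir: west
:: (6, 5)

~$ sense dir: west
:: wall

~$ pop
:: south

~$ move dir: north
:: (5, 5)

~$ pop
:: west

~$ move dir: east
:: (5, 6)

~$ pop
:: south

~$ move dir: north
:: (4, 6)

~$ pop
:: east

~$ move dir: west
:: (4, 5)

~$ sense dir: west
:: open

~$ push x: west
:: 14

~$ move dir: west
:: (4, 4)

~$ sense dir: west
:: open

~$ push x: west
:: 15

~$ move dir: west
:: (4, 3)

~$ sense dir: north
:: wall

~$ sense dir: west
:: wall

~$ sense dir: south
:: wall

~$ pop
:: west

~$ move dir: east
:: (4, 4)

~$ pop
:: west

~$ move dir: east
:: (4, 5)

~$ pop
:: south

~$ move dir: north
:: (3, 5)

~$ pop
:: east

~$ move dir: west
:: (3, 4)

~$ pop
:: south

~$ move dir: north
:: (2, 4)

~$ pop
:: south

~$ move dir: north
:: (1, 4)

~$ pop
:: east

~$ move dir: west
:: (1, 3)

~$ sense dir: west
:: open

~$ push x: west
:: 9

~$ move dir: west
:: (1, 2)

~$ sense dir: west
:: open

~$ push x: west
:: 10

~$ move dir: west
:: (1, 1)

~$ sense dir: north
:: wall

~$ sense dir: west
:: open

~$ push x: west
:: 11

~$ move dir: west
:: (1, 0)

~$ sense dir: north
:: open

~$ push x: north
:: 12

~$ move dir: north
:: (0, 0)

~$ pop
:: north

~$ move dir: south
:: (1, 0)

~$ sense dir: south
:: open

~$ push x: south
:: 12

~$ move dir: south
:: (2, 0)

~$ sense dir: east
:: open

~$ push x: east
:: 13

~$ move dir: east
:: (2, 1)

~$ sense dir: east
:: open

~$ push x: east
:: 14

~$ move dir: east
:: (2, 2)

~$ sense dir: south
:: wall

~$ pop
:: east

~$ move dir: west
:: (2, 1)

~$ sense dir: south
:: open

~$ push x: south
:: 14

~$ move dir: south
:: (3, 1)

~$ sense dir: west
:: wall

~$ sense dir: south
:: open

~$ push x: south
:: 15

~$ move dir: south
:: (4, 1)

~$ sense dir: west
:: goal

~$ move dir: west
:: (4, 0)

Answer: (4, 0)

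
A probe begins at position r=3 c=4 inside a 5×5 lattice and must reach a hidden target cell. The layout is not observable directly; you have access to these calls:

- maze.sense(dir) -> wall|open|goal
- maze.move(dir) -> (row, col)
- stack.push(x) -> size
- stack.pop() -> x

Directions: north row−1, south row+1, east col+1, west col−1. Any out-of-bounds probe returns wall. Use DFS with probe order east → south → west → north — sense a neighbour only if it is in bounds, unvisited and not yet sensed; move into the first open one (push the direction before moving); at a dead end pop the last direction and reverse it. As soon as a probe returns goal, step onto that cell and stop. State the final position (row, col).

Calling maze.sense on dir='south', giving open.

Next I call stack.push on x='south', and see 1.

I try maze.move on dir='south', and observe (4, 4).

Next I call maze.sense on dir='west', and get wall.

I call stack.pop(), : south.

I try maze.move on dir='north', and get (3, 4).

I try maze.sense on dir='west', and get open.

I call stack.push on x='west', and get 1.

I run maze.move on dir='west', and observe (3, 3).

Invoking maze.sense on dir='west', : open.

I use stack.push on x='west', → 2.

I invoke maze.move on dir='west', which returns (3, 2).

Calling maze.sense on dir='south', → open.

Then stack.push on x='south', and get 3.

I call maze.move on dir='south', yielding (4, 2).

Calling maze.sense on dir='west', and observe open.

I invoke stack.push on x='west', → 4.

I call maze.move on dir='west', : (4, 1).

Invoking maze.sense on dir='west', → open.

Now I run stack.push on x='west', — result: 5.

Now I run maze.move on dir='west', → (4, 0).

Calling maze.sense on dir='north', yielding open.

Then stack.push on x='north', giving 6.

Calling maze.move on dir='north', and see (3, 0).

I try maze.sense on dir='east', yielding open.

I use stack.push on x='east', and observe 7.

Then maze.move on dir='east', : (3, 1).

Then maze.sense on dir='north', yielding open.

Then stack.push on x='north', and get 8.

Then maze.move on dir='north', and see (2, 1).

I invoke maze.sense on dir='east', giving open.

I use stack.push on x='east', yielding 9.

Calling maze.move on dir='east', — result: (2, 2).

I try maze.sense on dir='east', → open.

Using stack.push on x='east', → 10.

Invoking maze.move on dir='east', and see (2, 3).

Invoking maze.sense on dir='east', yielding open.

Then stack.push on x='east', which returns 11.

I run maze.move on dir='east', yielding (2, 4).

Then maze.sense on dir='north', and see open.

I call stack.push on x='north', and get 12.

I call maze.move on dir='north', — result: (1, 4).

Then maze.sense on dir='west', → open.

Using stack.push on x='west', and see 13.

I call maze.move on dir='west', : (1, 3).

I try maze.sense on dir='west', → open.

Invoking stack.push on x='west', → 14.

I try maze.move on dir='west', yielding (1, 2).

Calling maze.sense on dir='west', giving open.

I try stack.push on x='west', → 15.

Calling maze.move on dir='west', → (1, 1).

Using maze.sense on dir='west', : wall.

Next I call maze.sense on dir='north', and observe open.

Next I call stack.push on x='north', and get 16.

Now I run maze.move on dir='north', giving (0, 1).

Using maze.sense on dir='east', → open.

I invoke stack.push on x='east', → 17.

Now I run maze.move on dir='east', which returns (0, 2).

Calling maze.sense on dir='east', — result: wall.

Now I run stack.pop, and see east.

Calling maze.move on dir='west', and get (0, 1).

Now I run maze.sense on dir='west', giving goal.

Calling maze.move on dir='west', yielding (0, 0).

Answer: (0, 0)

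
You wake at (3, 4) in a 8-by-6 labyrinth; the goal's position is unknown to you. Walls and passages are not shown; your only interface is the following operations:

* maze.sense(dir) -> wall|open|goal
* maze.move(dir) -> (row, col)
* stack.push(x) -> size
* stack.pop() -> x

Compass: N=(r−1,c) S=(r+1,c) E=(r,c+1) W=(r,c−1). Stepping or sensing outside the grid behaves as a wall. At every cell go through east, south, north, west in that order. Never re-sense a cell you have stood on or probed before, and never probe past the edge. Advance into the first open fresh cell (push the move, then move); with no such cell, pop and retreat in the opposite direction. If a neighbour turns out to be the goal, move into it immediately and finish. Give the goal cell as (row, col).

-- 1. maze.sense(dir: east) : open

-- 2. stack.push(x: east) : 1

-- 3. maze.move(dir: east) : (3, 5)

-- 4. maze.sense(dir: south) : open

-- 5. stack.push(x: south) : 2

-- 6. maze.move(dir: south) : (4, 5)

-- 7. maze.sense(dir: south) : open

-- 8. stack.push(x: south) : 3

-- 9. maze.move(dir: south) : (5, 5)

-- 10. maze.sense(dir: south) : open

-- 11. stack.push(x: south) : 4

-- 12. maze.move(dir: south) : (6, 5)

-- 13. maze.sense(dir: south) : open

-- 14. stack.push(x: south) : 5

-- 15. maze.move(dir: south) : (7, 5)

-- 16. maze.sense(dir: west) : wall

-- 17. stack.pop() : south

-- 18. maze.move(dir: north) : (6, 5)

-- 19. maze.sense(dir: west) : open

-- 20. stack.push(x: west) : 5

-- 21. maze.move(dir: west) : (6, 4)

-- 22. maze.sense(dir: north) : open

-- 23. stack.push(x: north) : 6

-- 24. maze.move(dir: north) : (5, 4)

-- 25. maze.sense(dir: north) : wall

-- 26. maze.sense(dir: west) : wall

-- 27. stack.pop() : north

-- 28. maze.move(dir: south) : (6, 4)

-- 29. maze.sense(dir: west) : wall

-- 30. stack.pop() : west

-- 31. maze.move(dir: east) : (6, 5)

-- 32. stack.pop() : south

-- 33. maze.move(dir: north) : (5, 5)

-- 34. stack.pop() : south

-- 35. maze.move(dir: north) : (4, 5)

-- 36. stack.pop() : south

-- 37. maze.move(dir: north) : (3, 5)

-- 38. maze.sense(dir: north) : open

-- 39. stack.push(x: north) : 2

-- 40. maze.move(dir: north) : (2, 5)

-- 41. maze.sense(dir: north) : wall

-- 42. maze.sense(dir: west) : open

-- 43. stack.push(x: west) : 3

-- 44. maze.move(dir: west) : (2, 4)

-- 45. maze.sense(dir: north) : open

-- 46. stack.push(x: north) : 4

-- 47. maze.move(dir: north) : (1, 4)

-- 48. maze.sense(dir: north) : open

-- 49. stack.push(x: north) : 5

-- 50. maze.move(dir: north) : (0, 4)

-- 51. maze.sense(dir: east) : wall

-- 52. maze.sense(dir: west) : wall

-- 53. stack.pop() : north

-- 54. maze.move(dir: south) : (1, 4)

-- 55. maze.sense(dir: west) : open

-- 56. stack.push(x: west) : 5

-- 57. maze.move(dir: west) : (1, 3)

-- 58. maze.sense(dir: south) : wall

-- 59. maze.sense(dir: west) : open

-- 60. stack.push(x: west) : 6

-- 61. maze.move(dir: west) : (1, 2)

-- 62. maze.sense(dir: south) : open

-- 63. stack.push(x: south) : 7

-- 64. maze.move(dir: south) : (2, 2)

-- 65. maze.sense(dir: south) : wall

-- 66. maze.sense(dir: west) : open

-- 67. stack.push(x: west) : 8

-- 68. maze.move(dir: west) : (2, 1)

-- 69. maze.sense(dir: south) : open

-- 70. stack.push(x: south) : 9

-- 71. maze.move(dir: south) : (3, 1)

-- 72. maze.sense(dir: south) : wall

-- 73. maze.sense(dir: west) : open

-- 74. stack.push(x: west) : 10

-- 75. maze.move(dir: west) : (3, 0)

-- 76. maze.sense(dir: south) : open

-- 77. stack.push(x: south) : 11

-- 78. maze.move(dir: south) : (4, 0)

-- 79. maze.sense(dir: south) : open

-- 80. stack.push(x: south) : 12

-- 81. maze.move(dir: south) : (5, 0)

-- 82. maze.sense(dir: east) : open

-- 83. stack.push(x: east) : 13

-- 84. maze.move(dir: east) : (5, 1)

-- 85. maze.sense(dir: east) : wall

-- 86. maze.sense(dir: south) : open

-- 87. stack.push(x: south) : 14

-- 88. maze.move(dir: south) : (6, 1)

-- 89. maze.sense(dir: east) : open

-- 90. stack.push(x: east) : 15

-- 91. maze.move(dir: east) : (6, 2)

-- 92. maze.sense(dir: south) : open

-- 93. stack.push(x: south) : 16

-- 94. maze.move(dir: south) : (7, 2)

-- 95. maze.sense(dir: east) : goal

-- 96. maze.move(dir: east) : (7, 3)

Answer: (7, 3)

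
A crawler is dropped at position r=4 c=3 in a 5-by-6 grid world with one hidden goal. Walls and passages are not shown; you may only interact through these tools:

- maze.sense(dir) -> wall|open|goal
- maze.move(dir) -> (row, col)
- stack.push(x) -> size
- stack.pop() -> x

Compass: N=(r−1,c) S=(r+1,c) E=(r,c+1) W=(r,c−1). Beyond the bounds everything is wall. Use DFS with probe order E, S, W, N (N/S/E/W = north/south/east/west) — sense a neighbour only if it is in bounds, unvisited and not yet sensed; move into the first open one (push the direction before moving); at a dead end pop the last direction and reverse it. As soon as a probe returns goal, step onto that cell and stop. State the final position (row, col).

% sense(dir='east') => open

% push(x='east') => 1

% move(dir='east') => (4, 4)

% sense(dir='east') => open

% push(x='east') => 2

% move(dir='east') => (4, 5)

% sense(dir='north') => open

% push(x='north') => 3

% move(dir='north') => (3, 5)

% sense(dir='west') => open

% push(x='west') => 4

% move(dir='west') => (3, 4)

% sense(dir='west') => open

% push(x='west') => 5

% move(dir='west') => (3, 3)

% sense(dir='west') => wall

% sense(dir='north') => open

% push(x='north') => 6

% move(dir='north') => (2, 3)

% sense(dir='east') => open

% push(x='east') => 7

% move(dir='east') => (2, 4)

% sense(dir='east') => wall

% sense(dir='north') => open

% push(x='north') => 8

% move(dir='north') => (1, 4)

% sense(dir='east') => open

% push(x='east') => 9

% move(dir='east') => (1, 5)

% sense(dir='north') => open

% push(x='north') => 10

% move(dir='north') => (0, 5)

% sense(dir='west') => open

% push(x='west') => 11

% move(dir='west') => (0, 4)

% sense(dir='west') => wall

% pop() => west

% move(dir='east') => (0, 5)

% pop() => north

% move(dir='south') => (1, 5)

% pop() => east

% move(dir='west') => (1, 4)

% sense(dir='west') => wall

% pop() => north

% move(dir='south') => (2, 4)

% pop() => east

% move(dir='west') => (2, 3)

% sense(dir='west') => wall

% pop() => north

% move(dir='south') => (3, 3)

% pop() => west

% move(dir='east') => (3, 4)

% pop() => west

% move(dir='east') => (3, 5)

% pop() => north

% move(dir='south') => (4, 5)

% pop() => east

% move(dir='west') => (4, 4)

% pop() => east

% move(dir='west') => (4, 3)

% sense(dir='west') => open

% push(x='west') => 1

% move(dir='west') => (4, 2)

% sense(dir='west') => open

% push(x='west') => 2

% move(dir='west') => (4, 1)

% sense(dir='west') => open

% push(x='west') => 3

% move(dir='west') => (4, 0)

% sense(dir='north') => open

% push(x='north') => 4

% move(dir='north') => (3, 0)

% sense(dir='east') => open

% push(x='east') => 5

% move(dir='east') => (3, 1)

% sense(dir='north') => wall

% pop() => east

% move(dir='west') => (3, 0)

% sense(dir='north') => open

% push(x='north') => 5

% move(dir='north') => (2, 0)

% sense(dir='north') => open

% push(x='north') => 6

% move(dir='north') => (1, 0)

% sense(dir='east') => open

% push(x='east') => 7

% move(dir='east') => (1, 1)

% sense(dir='east') => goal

% move(dir='east') => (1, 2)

Answer: (1, 2)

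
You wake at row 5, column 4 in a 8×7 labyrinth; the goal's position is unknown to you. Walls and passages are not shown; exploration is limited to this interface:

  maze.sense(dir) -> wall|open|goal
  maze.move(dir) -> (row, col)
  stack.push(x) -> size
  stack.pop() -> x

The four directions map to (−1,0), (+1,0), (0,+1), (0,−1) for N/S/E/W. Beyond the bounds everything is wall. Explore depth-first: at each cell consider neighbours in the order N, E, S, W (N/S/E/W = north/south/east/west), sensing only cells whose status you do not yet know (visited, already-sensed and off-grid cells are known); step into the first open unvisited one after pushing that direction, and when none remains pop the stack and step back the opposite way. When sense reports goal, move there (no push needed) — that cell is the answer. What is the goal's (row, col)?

>>> sense dir: north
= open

>>> push x: north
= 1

>>> move dir: north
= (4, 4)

>>> sense dir: north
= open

>>> push x: north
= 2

>>> move dir: north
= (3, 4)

>>> sense dir: north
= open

>>> push x: north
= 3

>>> move dir: north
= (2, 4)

>>> sense dir: north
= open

>>> push x: north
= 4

>>> move dir: north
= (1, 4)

>>> sense dir: north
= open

>>> push x: north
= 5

>>> move dir: north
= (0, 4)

>>> sense dir: east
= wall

>>> sense dir: west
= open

>>> push x: west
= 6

>>> move dir: west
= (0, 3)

>>> sense dir: south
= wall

>>> sense dir: west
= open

>>> push x: west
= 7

>>> move dir: west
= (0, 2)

>>> sense dir: south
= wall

>>> sense dir: west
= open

>>> push x: west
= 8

>>> move dir: west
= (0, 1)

>>> sense dir: south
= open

>>> push x: south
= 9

>>> move dir: south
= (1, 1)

>>> sense dir: south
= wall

>>> sense dir: west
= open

>>> push x: west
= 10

>>> move dir: west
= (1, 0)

>>> sense dir: north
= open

>>> push x: north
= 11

>>> move dir: north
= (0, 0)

>>> pop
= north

>>> move dir: south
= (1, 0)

>>> sense dir: south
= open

>>> push x: south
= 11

>>> move dir: south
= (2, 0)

>>> sense dir: south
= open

>>> push x: south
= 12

>>> move dir: south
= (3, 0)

>>> sense dir: east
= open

>>> push x: east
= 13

>>> move dir: east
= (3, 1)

>>> sense dir: east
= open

>>> push x: east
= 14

>>> move dir: east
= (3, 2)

>>> sense dir: north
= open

>>> push x: north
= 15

>>> move dir: north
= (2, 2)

>>> sense dir: east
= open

>>> push x: east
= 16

>>> move dir: east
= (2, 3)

>>> sense dir: south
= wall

>>> pop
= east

>>> move dir: west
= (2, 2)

>>> pop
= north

>>> move dir: south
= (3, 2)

>>> sense dir: south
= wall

>>> pop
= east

>>> move dir: west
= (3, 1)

>>> sense dir: south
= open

>>> push x: south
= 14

>>> move dir: south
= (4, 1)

>>> sense dir: south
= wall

>>> sense dir: west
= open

>>> push x: west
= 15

>>> move dir: west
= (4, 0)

>>> sense dir: south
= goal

>>> move dir: south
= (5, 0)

Answer: (5, 0)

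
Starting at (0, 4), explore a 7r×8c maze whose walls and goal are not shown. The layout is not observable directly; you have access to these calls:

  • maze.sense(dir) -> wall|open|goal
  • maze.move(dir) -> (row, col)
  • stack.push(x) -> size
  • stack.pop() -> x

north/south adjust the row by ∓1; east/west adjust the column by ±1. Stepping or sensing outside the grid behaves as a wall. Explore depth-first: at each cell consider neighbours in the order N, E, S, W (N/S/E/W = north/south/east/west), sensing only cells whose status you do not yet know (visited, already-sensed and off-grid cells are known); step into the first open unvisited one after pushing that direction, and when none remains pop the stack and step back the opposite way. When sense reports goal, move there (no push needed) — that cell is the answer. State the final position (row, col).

CALL sense[east]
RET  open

CALL push[east]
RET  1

CALL move[east]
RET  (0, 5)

CALL sense[east]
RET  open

CALL push[east]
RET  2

CALL move[east]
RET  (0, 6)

CALL sense[east]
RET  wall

CALL sense[south]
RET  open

CALL push[south]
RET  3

CALL move[south]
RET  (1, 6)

CALL sense[east]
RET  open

CALL push[east]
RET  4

CALL move[east]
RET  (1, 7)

CALL sense[south]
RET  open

CALL push[south]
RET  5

CALL move[south]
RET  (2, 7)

CALL sense[south]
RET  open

CALL push[south]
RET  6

CALL move[south]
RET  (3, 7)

CALL sense[south]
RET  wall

CALL sense[west]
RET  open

CALL push[west]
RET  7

CALL move[west]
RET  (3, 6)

CALL sense[north]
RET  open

CALL push[north]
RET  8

CALL move[north]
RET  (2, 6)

CALL sense[west]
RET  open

CALL push[west]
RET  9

CALL move[west]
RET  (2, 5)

CALL sense[north]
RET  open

CALL push[north]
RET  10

CALL move[north]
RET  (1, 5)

CALL sense[west]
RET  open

CALL push[west]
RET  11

CALL move[west]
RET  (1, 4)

CALL sense[south]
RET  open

CALL push[south]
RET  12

CALL move[south]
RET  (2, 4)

CALL sense[south]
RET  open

CALL push[south]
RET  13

CALL move[south]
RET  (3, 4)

CALL sense[east]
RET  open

CALL push[east]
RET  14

CALL move[east]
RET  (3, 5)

CALL sense[south]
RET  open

CALL push[south]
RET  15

CALL move[south]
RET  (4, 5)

CALL sense[east]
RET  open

CALL push[east]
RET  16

CALL move[east]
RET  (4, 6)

CALL sense[south]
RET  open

CALL push[south]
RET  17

CALL move[south]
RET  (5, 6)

CALL sense[east]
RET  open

CALL push[east]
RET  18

CALL move[east]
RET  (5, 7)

CALL sense[south]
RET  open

CALL push[south]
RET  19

CALL move[south]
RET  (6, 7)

CALL sense[west]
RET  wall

CALL pop[]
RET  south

CALL move[north]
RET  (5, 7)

CALL pop[]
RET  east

CALL move[west]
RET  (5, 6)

CALL sense[west]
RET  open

CALL push[west]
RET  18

CALL move[west]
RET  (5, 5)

CALL sense[south]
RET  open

CALL push[south]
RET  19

CALL move[south]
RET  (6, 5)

CALL sense[west]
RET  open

CALL push[west]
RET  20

CALL move[west]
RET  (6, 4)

CALL sense[north]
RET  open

CALL push[north]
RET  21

CALL move[north]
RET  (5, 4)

CALL sense[north]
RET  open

CALL push[north]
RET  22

CALL move[north]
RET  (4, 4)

CALL sense[west]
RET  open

CALL push[west]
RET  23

CALL move[west]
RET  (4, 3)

CALL sense[north]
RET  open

CALL push[north]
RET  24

CALL move[north]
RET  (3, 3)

CALL sense[north]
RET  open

CALL push[north]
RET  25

CALL move[north]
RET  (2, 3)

CALL sense[north]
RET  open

CALL push[north]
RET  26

CALL move[north]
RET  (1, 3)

CALL sense[north]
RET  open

CALL push[north]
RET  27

CALL move[north]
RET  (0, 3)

CALL sense[west]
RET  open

CALL push[west]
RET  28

CALL move[west]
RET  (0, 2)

CALL sense[south]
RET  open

CALL push[south]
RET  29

CALL move[south]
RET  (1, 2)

CALL sense[south]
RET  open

CALL push[south]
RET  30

CALL move[south]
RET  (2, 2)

CALL sense[south]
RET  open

CALL push[south]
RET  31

CALL move[south]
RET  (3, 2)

CALL sense[south]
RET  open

CALL push[south]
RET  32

CALL move[south]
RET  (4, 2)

CALL sense[south]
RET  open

CALL push[south]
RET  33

CALL move[south]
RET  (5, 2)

CALL sense[east]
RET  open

CALL push[east]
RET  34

CALL move[east]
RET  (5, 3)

CALL sense[south]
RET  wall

CALL pop[]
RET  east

CALL move[west]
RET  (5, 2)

CALL sense[south]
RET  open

CALL push[south]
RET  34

CALL move[south]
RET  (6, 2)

CALL sense[west]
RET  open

CALL push[west]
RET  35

CALL move[west]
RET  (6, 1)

CALL sense[north]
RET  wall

CALL sense[west]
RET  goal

CALL move[west]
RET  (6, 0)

Answer: (6, 0)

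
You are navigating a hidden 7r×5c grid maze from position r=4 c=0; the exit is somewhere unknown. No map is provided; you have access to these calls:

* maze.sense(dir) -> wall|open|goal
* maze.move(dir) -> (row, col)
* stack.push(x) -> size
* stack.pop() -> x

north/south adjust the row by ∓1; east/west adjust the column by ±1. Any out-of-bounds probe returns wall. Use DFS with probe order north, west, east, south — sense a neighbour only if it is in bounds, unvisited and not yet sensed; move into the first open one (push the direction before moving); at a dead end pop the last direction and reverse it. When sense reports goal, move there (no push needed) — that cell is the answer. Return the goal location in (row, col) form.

>>> maze.sense dir→north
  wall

>>> maze.sense dir→east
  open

>>> stack.push x→east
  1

>>> maze.move dir→east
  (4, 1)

>>> maze.sense dir→north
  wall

>>> maze.sense dir→east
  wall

>>> maze.sense dir→south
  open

>>> stack.push x→south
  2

>>> maze.move dir→south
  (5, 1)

>>> maze.sense dir→west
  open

>>> stack.push x→west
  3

>>> maze.move dir→west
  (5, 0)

>>> maze.sense dir→south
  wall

>>> stack.pop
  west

>>> maze.move dir→east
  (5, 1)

>>> maze.sense dir→east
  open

>>> stack.push x→east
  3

>>> maze.move dir→east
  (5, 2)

>>> maze.sense dir→east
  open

>>> stack.push x→east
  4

>>> maze.move dir→east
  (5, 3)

>>> maze.sense dir→north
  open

>>> stack.push x→north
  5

>>> maze.move dir→north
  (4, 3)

>>> maze.sense dir→north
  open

>>> stack.push x→north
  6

>>> maze.move dir→north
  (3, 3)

>>> maze.sense dir→north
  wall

>>> maze.sense dir→west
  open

>>> stack.push x→west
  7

>>> maze.move dir→west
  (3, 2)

>>> maze.sense dir→north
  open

>>> stack.push x→north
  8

>>> maze.move dir→north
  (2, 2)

>>> maze.sense dir→north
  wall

>>> maze.sense dir→west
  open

>>> stack.push x→west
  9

>>> maze.move dir→west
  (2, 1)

>>> maze.sense dir→north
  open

>>> stack.push x→north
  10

>>> maze.move dir→north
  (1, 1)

>>> maze.sense dir→north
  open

>>> stack.push x→north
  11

>>> maze.move dir→north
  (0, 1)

>>> maze.sense dir→west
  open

>>> stack.push x→west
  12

>>> maze.move dir→west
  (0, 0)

>>> maze.sense dir→south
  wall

>>> stack.pop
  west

>>> maze.move dir→east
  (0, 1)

>>> maze.sense dir→east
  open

>>> stack.push x→east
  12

>>> maze.move dir→east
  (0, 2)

>>> maze.sense dir→east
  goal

>>> maze.move dir→east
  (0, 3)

Answer: (0, 3)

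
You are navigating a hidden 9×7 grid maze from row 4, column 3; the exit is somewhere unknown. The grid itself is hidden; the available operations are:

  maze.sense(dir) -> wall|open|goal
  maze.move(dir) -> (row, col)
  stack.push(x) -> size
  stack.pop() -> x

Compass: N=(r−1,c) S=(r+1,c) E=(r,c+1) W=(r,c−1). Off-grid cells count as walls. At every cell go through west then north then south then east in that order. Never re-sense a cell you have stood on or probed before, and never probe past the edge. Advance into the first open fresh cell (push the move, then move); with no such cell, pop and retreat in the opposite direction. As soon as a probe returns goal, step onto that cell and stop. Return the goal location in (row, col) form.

! maze.sense(dir→west) : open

! stack.push(x→west) : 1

! maze.move(dir→west) : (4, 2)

! maze.sense(dir→west) : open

! stack.push(x→west) : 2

! maze.move(dir→west) : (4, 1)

! maze.sense(dir→west) : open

! stack.push(x→west) : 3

! maze.move(dir→west) : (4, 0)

! maze.sense(dir→north) : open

! stack.push(x→north) : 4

! maze.move(dir→north) : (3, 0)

! maze.sense(dir→north) : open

! stack.push(x→north) : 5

! maze.move(dir→north) : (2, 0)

! maze.sense(dir→north) : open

! stack.push(x→north) : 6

! maze.move(dir→north) : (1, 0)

! maze.sense(dir→north) : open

! stack.push(x→north) : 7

! maze.move(dir→north) : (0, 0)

! maze.sense(dir→east) : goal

! maze.move(dir→east) : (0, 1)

Answer: (0, 1)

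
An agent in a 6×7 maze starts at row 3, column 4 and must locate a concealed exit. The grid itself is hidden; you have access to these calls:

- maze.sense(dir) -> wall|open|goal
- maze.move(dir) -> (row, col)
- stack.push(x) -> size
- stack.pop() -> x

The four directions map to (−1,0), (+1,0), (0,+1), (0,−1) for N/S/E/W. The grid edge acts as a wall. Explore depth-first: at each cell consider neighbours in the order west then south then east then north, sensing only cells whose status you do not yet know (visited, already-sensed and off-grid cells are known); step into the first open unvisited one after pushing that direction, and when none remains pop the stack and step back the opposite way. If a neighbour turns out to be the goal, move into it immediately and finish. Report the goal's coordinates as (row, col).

I invoke sense with west, yielding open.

Then push with west, yielding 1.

I try move with west, and get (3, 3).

Invoking sense with west, : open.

Calling push with west, : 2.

I call move with west, which returns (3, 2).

Next I call sense with west, and see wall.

Then sense with south, yielding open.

I try push with south, which returns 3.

Using move with south, → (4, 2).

I try sense with west, and get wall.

I try sense with south, and see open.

Next I call push with south, and observe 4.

I run move with south, which returns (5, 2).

Now I run sense with west, giving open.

I use push with west, and observe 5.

I use move with west, and observe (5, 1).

Next I call sense with west, — result: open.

Invoking push with west, and see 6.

Using move with west, and observe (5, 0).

I invoke sense with north, giving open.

Now I run push with north, : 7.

Now I run move with north, giving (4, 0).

Using sense with north, and see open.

Calling push with north, — result: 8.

I run move with north, which returns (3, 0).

I call sense with north, yielding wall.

I try pop, and see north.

I try move with south, yielding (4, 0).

Using pop(), : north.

I call move with south, and observe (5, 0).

Then pop(), and observe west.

Next I call move with east, and get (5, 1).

I try pop, and see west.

I run move with east, and see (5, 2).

I call sense with east, and see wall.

I try pop(), → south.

Then move with north, : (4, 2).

Next I call sense with east, yielding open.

Then push with east, : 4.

Next I call move with east, which returns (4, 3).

Invoking sense with east, — result: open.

I invoke push with east, and observe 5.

Then move with east, and get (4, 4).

Invoking sense with south, and observe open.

I try push with south, : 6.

Now I run move with south, — result: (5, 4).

I run sense with east, and observe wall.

I call pop, and observe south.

Now I run move with north, — result: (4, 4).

I try sense with east, — result: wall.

Next I call pop, and observe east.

Then move with west, and observe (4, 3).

I run pop(), → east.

I try move with west, giving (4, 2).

I use pop(), which returns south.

Calling move with north, yielding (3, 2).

Next I call sense with north, : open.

Using push with north, yielding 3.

Invoking move with north, — result: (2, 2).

I invoke sense with west, which returns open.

I call push with west, yielding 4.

Now I run move with west, : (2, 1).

I try sense with north, giving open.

Now I run push with north, giving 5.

Then move with north, and see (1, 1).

Next I call sense with west, yielding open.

I run push with west, and see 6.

Using move with west, — result: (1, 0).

Now I run sense with north, → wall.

I call pop, giving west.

Calling move with east, yielding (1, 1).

Then sense with east, — result: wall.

Using sense with north, which returns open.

I run push with north, and see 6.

Using move with north, : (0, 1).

Using sense with east, which returns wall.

Invoking pop(), and see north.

Next I call move with south, — result: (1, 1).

I run pop, — result: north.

Calling move with south, which returns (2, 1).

I try pop(), — result: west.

Now I run move with east, and see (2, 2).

I try sense with east, and observe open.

I call push with east, which returns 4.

I use move with east, and observe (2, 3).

Now I run sense with east, → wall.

I invoke sense with north, yielding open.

Next I call push with north, giving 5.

I invoke move with north, and observe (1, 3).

Next I call sense with east, — result: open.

Using push with east, — result: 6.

I call move with east, which returns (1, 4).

I run sense with east, — result: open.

I use push with east, giving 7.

I invoke move with east, → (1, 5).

Now I run sense with south, — result: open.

Next I call push with south, and see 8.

I run move with south, → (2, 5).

Using sense with south, which returns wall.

I use sense with east, yielding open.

Next I call push with east, → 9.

I call move with east, and observe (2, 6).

I use sense with south, — result: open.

Invoking push with south, yielding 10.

Next I call move with south, → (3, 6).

Then sense with south, and observe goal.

Invoking move with south, and observe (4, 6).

Answer: (4, 6)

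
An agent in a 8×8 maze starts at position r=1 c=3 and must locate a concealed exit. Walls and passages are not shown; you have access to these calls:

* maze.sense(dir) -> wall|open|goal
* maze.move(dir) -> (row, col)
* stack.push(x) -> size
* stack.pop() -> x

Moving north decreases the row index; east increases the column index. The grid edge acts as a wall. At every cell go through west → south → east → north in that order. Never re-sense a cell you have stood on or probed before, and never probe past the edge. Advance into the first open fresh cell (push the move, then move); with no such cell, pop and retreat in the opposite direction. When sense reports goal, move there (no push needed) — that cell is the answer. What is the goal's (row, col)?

I try maze.sense with dir=west, giving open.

Now I run stack.push with x=west, : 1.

Now I run maze.move with dir=west, which returns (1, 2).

Using maze.sense with dir=west, yielding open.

Then stack.push with x=west, and observe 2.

I run maze.move with dir=west, → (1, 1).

I use maze.sense with dir=west, → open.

I run stack.push with x=west, which returns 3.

Using maze.move with dir=west, and observe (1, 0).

Now I run maze.sense with dir=south, — result: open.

I invoke stack.push with x=south, yielding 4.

I try maze.move with dir=south, yielding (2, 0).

Now I run maze.sense with dir=south, → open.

I try stack.push with x=south, — result: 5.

I call maze.move with dir=south, and observe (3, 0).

Next I call maze.sense with dir=south, yielding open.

Then stack.push with x=south, and see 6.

I use maze.move with dir=south, which returns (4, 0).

I run maze.sense with dir=south, — result: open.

Calling stack.push with x=south, — result: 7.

Next I call maze.move with dir=south, → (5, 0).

I invoke maze.sense with dir=south, and see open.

I try stack.push with x=south, and get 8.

I invoke maze.move with dir=south, → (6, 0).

Now I run maze.sense with dir=south, — result: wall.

Now I run maze.sense with dir=east, and get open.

I invoke stack.push with x=east, — result: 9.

I invoke maze.move with dir=east, → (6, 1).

I run maze.sense with dir=south, : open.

I call stack.push with x=south, and observe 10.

Then maze.move with dir=south, → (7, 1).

Now I run maze.sense with dir=east, — result: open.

Next I call stack.push with x=east, giving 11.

I use maze.move with dir=east, — result: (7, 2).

I call maze.sense with dir=east, and observe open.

I try stack.push with x=east, and get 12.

I try maze.move with dir=east, yielding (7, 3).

Next I call maze.sense with dir=east, and see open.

Now I run stack.push with x=east, and observe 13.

I run maze.move with dir=east, and get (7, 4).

I run maze.sense with dir=east, and observe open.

Then stack.push with x=east, → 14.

I call maze.move with dir=east, : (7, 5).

Using maze.sense with dir=east, : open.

Invoking stack.push with x=east, — result: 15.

I call maze.move with dir=east, : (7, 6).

I try maze.sense with dir=east, which returns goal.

Using maze.move with dir=east, : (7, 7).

Answer: (7, 7)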